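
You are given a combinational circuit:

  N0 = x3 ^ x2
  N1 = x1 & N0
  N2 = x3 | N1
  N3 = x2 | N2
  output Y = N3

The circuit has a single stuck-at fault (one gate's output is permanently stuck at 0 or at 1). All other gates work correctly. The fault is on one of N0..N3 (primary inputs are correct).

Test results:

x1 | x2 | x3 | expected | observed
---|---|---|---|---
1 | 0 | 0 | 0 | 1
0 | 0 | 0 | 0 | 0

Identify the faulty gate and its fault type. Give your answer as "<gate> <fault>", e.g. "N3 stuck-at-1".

N0 stuck-at-1

Fault-free values for test 1 (x1=1, x2=0, x3=0): N0=0, N1=0, N2=0, N3=0, giving Y=0. Observed 1.
Test 1: faults giving observed 1 are {N0 stuck-at-1, N1 stuck-at-1, N2 stuck-at-1, N3 stuck-at-1}.
Test 2 (x1=0, x2=0, x3=0): fault-free N0=0, N1=0, N2=0, N3=0 → 0; observed 0. Eliminates N1 stuck-at-1, N2 stuck-at-1, N3 stuck-at-1.
Only N0 stuck-at-1 is consistent with every test.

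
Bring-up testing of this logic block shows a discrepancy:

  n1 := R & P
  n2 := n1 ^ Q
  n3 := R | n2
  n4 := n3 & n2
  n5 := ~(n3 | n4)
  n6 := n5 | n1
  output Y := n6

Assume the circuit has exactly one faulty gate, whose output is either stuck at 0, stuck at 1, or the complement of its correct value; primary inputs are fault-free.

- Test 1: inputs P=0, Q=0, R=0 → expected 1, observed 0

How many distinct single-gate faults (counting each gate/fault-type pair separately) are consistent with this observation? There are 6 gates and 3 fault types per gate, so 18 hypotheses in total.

Fault-free: n1=0, n2=0, n3=0, n4=0, n5=1, n6=1 → 1. Observed 0.
  n1: none of the 3 fault types match ✗
  n2: stuck-at-1, inverted output ✓; others ✗
  n3: stuck-at-1, inverted output ✓; others ✗
  n4: stuck-at-1, inverted output ✓; others ✗
  n5: stuck-at-0, inverted output ✓; others ✗
  n6: stuck-at-0, inverted output ✓; others ✗
Consistent faults: {n2 stuck-at-1, n2 inverted output, n3 stuck-at-1, n3 inverted output, n4 stuck-at-1, n4 inverted output, n5 stuck-at-0, n5 inverted output, n6 stuck-at-0, n6 inverted output} — 10 in all.

10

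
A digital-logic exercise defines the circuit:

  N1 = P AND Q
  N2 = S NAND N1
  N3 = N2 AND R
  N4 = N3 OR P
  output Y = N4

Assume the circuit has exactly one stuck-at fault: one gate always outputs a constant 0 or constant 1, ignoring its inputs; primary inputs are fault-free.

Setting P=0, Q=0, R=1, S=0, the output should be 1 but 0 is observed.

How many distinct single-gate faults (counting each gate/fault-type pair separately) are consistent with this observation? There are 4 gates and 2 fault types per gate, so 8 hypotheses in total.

3

Fault-free: N1=0, N2=1, N3=1, N4=1 → 1. Observed 0.
  N1 stuck-at-0: output 1 ✗
  N1 stuck-at-1: output 1 ✗
  N2 stuck-at-0: output 0 ✓
  N2 stuck-at-1: output 1 ✗
  N3 stuck-at-0: output 0 ✓
  N3 stuck-at-1: output 1 ✗
  N4 stuck-at-0: output 0 ✓
  N4 stuck-at-1: output 1 ✗
Consistent faults: {N2 stuck-at-0, N3 stuck-at-0, N4 stuck-at-0} — 3 in all.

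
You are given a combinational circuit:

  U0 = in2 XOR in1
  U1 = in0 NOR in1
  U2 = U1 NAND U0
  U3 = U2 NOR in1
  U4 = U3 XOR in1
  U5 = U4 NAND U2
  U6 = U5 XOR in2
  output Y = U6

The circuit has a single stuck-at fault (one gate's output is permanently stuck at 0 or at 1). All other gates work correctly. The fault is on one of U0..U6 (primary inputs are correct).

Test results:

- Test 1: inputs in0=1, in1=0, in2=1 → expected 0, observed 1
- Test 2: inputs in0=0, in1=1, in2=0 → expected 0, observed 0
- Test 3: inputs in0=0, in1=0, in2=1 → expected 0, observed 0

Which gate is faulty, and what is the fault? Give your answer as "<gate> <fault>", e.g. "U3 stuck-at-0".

Fault-free values for test 1 (in0=1, in1=0, in2=1): U0=1, U1=0, U2=1, U3=0, U4=0, U5=1, U6=0, giving Y=0. Observed 1.
Test 1: faults giving observed 1 are {U3 stuck-at-1, U4 stuck-at-1, U5 stuck-at-0, U6 stuck-at-1}.
Test 2 (in0=0, in1=1, in2=0): fault-free U0=1, U1=0, U2=1, U3=0, U4=1, U5=0, U6=0 → 0; observed 0. Eliminates U3 stuck-at-1, U6 stuck-at-1.
Test 3 (in0=0, in1=0, in2=1): fault-free U0=1, U1=1, U2=0, U3=1, U4=1, U5=1, U6=0 → 0; observed 0. Eliminates U5 stuck-at-0.
Only U4 stuck-at-1 is consistent with every test.

U4 stuck-at-1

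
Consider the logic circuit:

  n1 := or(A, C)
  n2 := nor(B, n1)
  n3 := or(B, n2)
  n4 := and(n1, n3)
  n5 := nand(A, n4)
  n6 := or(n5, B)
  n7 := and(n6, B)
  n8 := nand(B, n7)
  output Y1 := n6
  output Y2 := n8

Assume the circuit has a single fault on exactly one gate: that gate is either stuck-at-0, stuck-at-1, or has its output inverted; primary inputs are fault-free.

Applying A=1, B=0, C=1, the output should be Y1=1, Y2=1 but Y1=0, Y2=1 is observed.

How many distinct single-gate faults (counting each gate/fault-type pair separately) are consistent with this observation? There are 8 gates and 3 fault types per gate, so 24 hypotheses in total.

Fault-free: n1=1, n2=0, n3=0, n4=0, n5=1, n6=1, n7=0, n8=1 → Y1=1, Y2=1. Observed Y1=0, Y2=1.
  n1: none of the 3 fault types match ✗
  n2: stuck-at-1, inverted output ✓; others ✗
  n3: stuck-at-1, inverted output ✓; others ✗
  n4: stuck-at-1, inverted output ✓; others ✗
  n5: stuck-at-0, inverted output ✓; others ✗
  n6: stuck-at-0, inverted output ✓; others ✗
  n7: none of the 3 fault types match ✗
  n8: none of the 3 fault types match ✗
Consistent faults: {n2 stuck-at-1, n2 inverted output, n3 stuck-at-1, n3 inverted output, n4 stuck-at-1, n4 inverted output, n5 stuck-at-0, n5 inverted output, n6 stuck-at-0, n6 inverted output} — 10 in all.

10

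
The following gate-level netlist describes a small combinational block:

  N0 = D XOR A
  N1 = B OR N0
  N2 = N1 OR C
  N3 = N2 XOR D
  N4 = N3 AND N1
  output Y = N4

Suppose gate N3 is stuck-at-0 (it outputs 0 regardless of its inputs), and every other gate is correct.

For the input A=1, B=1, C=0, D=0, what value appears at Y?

0

Propagate with N3 forced: N0=1, N1=1, N2=1, N3=0 [stuck-at-0], N4=0.
So Y = 0. (Without the fault it would be 1.)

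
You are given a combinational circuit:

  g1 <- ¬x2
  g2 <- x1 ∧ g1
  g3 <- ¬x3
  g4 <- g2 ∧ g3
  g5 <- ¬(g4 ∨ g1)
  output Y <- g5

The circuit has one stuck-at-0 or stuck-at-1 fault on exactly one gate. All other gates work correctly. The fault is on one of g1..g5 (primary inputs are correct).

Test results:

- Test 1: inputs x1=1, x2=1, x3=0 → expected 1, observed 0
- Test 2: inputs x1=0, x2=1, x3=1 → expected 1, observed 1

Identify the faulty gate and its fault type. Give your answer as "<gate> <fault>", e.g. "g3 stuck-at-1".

g2 stuck-at-1

Fault-free values for test 1 (x1=1, x2=1, x3=0): g1=0, g2=0, g3=1, g4=0, g5=1, giving Y=1. Observed 0.
Test 1: faults giving observed 0 are {g1 stuck-at-1, g2 stuck-at-1, g4 stuck-at-1, g5 stuck-at-0}.
Test 2 (x1=0, x2=1, x3=1): fault-free g1=0, g2=0, g3=0, g4=0, g5=1 → 1; observed 1. Eliminates g1 stuck-at-1, g4 stuck-at-1, g5 stuck-at-0.
Only g2 stuck-at-1 is consistent with every test.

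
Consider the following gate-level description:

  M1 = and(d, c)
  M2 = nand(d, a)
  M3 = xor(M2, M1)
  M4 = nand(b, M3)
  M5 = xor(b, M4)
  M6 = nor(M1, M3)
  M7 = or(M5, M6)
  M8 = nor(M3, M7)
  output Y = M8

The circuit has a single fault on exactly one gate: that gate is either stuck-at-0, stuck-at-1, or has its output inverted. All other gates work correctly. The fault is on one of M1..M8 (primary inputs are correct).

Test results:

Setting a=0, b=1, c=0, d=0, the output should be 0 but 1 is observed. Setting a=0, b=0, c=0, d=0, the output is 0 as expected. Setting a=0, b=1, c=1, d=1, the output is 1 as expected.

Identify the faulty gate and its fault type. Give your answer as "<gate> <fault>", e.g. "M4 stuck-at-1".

Fault-free values for test 1 (a=0, b=1, c=0, d=0): M1=0, M2=1, M3=1, M4=0, M5=1, M6=0, M7=1, M8=0, giving Y=0. Observed 1.
Test 1: faults giving observed 1 are {M1 stuck-at-1, M1 inverted output, M8 stuck-at-1, M8 inverted output}.
Test 2 (a=0, b=0, c=0, d=0): fault-free M1=0, M2=1, M3=1, M4=1, M5=1, M6=0, M7=1, M8=0 → 0; observed 0. Eliminates M8 stuck-at-1, M8 inverted output.
Test 3 (a=0, b=1, c=1, d=1): fault-free M1=1, M2=1, M3=0, M4=1, M5=0, M6=0, M7=0, M8=1 → 1; observed 1. Eliminates M1 inverted output.
Only M1 stuck-at-1 is consistent with every test.

M1 stuck-at-1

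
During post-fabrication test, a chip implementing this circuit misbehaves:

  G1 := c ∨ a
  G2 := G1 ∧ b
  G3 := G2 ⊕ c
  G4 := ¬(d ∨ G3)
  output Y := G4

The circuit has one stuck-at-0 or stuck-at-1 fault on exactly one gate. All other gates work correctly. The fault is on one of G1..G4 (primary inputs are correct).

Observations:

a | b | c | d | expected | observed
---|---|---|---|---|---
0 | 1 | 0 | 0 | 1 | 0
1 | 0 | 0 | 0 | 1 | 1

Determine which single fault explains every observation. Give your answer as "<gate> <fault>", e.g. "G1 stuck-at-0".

G1 stuck-at-1

Fault-free values for test 1 (a=0, b=1, c=0, d=0): G1=0, G2=0, G3=0, G4=1, giving Y=1. Observed 0.
Test 1: faults giving observed 0 are {G1 stuck-at-1, G2 stuck-at-1, G3 stuck-at-1, G4 stuck-at-0}.
Test 2 (a=1, b=0, c=0, d=0): fault-free G1=1, G2=0, G3=0, G4=1 → 1; observed 1. Eliminates G2 stuck-at-1, G3 stuck-at-1, G4 stuck-at-0.
Only G1 stuck-at-1 is consistent with every test.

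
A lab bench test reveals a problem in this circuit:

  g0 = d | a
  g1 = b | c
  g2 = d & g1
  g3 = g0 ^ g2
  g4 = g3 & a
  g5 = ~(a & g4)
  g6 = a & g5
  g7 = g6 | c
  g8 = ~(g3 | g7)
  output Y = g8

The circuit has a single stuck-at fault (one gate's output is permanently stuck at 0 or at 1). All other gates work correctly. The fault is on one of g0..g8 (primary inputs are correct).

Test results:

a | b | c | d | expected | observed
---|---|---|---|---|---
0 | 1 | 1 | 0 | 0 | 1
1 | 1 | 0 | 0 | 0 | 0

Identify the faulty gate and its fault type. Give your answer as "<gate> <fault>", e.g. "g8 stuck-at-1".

g7 stuck-at-0

Fault-free values for test 1 (a=0, b=1, c=1, d=0): g0=0, g1=1, g2=0, g3=0, g4=0, g5=1, g6=0, g7=1, g8=0, giving Y=0. Observed 1.
Test 1: faults giving observed 1 are {g7 stuck-at-0, g8 stuck-at-1}.
Test 2 (a=1, b=1, c=0, d=0): fault-free g0=1, g1=1, g2=0, g3=1, g4=1, g5=0, g6=0, g7=0, g8=0 → 0; observed 0. Eliminates g8 stuck-at-1.
Only g7 stuck-at-0 is consistent with every test.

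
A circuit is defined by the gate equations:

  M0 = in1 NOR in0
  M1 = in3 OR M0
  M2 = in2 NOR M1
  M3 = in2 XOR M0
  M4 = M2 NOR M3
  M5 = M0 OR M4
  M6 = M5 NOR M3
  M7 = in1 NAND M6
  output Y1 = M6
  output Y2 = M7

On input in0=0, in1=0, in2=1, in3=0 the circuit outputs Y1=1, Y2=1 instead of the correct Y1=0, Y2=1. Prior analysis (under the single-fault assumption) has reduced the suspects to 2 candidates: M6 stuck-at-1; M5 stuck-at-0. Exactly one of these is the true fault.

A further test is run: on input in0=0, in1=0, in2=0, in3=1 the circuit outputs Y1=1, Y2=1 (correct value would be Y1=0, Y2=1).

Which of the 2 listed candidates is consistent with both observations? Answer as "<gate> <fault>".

M6 stuck-at-1

Evaluate each candidate on input in0=0, in1=0, in2=0, in3=1:
  M6 stuck-at-1: M0=1, M1=1, M2=0, M3=1, M4=0, M5=1, M6=1 [stuck-at-1], M7=1 → Y1=1, Y2=1 — matches
  M5 stuck-at-0: M0=1, M1=1, M2=0, M3=1, M4=0, M5=0 [stuck-at-0], M6=0, M7=1 → Y1=0, Y2=1 — eliminated
Only M6 stuck-at-1 reproduces the observed Y1=1, Y2=1.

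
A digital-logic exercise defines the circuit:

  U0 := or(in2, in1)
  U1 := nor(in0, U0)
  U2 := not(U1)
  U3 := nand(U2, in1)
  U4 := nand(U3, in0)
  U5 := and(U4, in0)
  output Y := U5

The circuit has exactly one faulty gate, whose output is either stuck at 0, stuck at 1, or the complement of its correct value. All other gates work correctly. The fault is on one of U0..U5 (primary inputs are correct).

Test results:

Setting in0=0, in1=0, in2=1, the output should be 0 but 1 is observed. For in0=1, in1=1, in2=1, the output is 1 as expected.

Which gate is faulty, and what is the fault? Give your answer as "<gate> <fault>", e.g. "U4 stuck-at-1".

Fault-free values for test 1 (in0=0, in1=0, in2=1): U0=1, U1=0, U2=1, U3=1, U4=1, U5=0, giving Y=0. Observed 1.
Test 1: faults giving observed 1 are {U5 stuck-at-1, U5 inverted output}.
Test 2 (in0=1, in1=1, in2=1): fault-free U0=1, U1=0, U2=1, U3=0, U4=1, U5=1 → 1; observed 1. Eliminates U5 inverted output.
Only U5 stuck-at-1 is consistent with every test.

U5 stuck-at-1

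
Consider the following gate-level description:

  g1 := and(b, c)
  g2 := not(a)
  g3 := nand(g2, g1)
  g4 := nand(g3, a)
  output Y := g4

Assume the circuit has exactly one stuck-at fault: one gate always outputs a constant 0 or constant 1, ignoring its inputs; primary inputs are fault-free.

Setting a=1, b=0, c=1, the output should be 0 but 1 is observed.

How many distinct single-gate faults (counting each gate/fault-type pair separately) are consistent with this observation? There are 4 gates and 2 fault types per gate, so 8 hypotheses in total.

2

Fault-free: g1=0, g2=0, g3=1, g4=0 → 0. Observed 1.
  g1 stuck-at-0: output 0 ✗
  g1 stuck-at-1: output 0 ✗
  g2 stuck-at-0: output 0 ✗
  g2 stuck-at-1: output 0 ✗
  g3 stuck-at-0: output 1 ✓
  g3 stuck-at-1: output 0 ✗
  g4 stuck-at-0: output 0 ✗
  g4 stuck-at-1: output 1 ✓
Consistent faults: {g3 stuck-at-0, g4 stuck-at-1} — 2 in all.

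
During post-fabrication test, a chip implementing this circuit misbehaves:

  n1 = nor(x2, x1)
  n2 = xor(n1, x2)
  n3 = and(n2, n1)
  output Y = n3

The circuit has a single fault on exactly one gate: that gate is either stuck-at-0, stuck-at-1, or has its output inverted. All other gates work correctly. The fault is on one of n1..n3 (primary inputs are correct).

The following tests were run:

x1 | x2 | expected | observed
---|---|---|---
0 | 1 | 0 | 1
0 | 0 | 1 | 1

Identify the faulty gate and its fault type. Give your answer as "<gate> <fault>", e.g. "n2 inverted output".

n3 stuck-at-1

Fault-free values for test 1 (x1=0, x2=1): n1=0, n2=1, n3=0, giving Y=0. Observed 1.
Test 1: faults giving observed 1 are {n3 stuck-at-1, n3 inverted output}.
Test 2 (x1=0, x2=0): fault-free n1=1, n2=1, n3=1 → 1; observed 1. Eliminates n3 inverted output.
Only n3 stuck-at-1 is consistent with every test.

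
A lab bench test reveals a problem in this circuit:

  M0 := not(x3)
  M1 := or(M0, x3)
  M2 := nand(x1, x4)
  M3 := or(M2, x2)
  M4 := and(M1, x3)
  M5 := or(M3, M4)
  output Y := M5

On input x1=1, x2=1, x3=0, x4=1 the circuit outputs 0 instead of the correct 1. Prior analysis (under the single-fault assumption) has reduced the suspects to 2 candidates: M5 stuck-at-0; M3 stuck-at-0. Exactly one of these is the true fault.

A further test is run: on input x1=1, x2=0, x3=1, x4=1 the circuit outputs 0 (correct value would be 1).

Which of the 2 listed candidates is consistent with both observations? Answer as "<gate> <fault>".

M5 stuck-at-0

Evaluate each candidate on input x1=1, x2=0, x3=1, x4=1:
  M5 stuck-at-0: M0=0, M1=1, M2=0, M3=0, M4=1, M5=0 [stuck-at-0] → 0 — matches
  M3 stuck-at-0: M0=0, M1=1, M2=0, M3=0 [stuck-at-0], M4=1, M5=1 → 1 — eliminated
Only M5 stuck-at-0 reproduces the observed 0.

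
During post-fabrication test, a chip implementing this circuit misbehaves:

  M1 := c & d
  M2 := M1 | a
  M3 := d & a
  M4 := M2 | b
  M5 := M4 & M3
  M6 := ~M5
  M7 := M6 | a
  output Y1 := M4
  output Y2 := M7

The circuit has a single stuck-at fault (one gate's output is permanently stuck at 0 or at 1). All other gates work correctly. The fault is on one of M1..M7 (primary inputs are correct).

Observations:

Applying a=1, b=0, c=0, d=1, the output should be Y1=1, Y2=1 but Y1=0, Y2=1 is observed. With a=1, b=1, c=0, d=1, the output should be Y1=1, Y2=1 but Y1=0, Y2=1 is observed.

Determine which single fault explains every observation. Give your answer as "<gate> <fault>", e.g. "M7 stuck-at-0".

Fault-free values for test 1 (a=1, b=0, c=0, d=1): M1=0, M2=1, M3=1, M4=1, M5=1, M6=0, M7=1, giving Y1=1, Y2=1. Observed Y1=0, Y2=1.
Test 1: faults giving observed Y1=0, Y2=1 are {M2 stuck-at-0, M4 stuck-at-0}.
Test 2 (a=1, b=1, c=0, d=1): fault-free M1=0, M2=1, M3=1, M4=1, M5=1, M6=0, M7=1 → Y1=1, Y2=1; observed Y1=0, Y2=1. Eliminates M2 stuck-at-0.
Only M4 stuck-at-0 is consistent with every test.

M4 stuck-at-0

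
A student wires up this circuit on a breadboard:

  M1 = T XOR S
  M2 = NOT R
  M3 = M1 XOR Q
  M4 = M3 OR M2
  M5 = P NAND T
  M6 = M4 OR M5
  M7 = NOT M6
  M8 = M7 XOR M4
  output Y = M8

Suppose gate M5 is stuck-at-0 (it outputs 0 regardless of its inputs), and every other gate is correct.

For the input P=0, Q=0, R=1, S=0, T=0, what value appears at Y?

1

Propagate with M5 forced: M1=0, M2=0, M3=0, M4=0, M5=0 [stuck-at-0], M6=0, M7=1, M8=1.
So Y = 1. (Without the fault it would be 0.)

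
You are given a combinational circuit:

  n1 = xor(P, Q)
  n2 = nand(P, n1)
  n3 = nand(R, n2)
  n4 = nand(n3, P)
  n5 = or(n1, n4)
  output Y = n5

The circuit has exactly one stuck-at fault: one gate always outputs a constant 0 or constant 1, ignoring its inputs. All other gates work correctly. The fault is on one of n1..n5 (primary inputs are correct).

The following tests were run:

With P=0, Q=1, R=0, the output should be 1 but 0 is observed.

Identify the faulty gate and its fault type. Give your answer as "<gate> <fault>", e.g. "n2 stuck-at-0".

n5 stuck-at-0

Fault-free values for test 1 (P=0, Q=1, R=0): n1=1, n2=1, n3=1, n4=1, n5=1, giving Y=1. Observed 0.
Test 1: faults giving observed 0 are {n5 stuck-at-0}.
Only n5 stuck-at-0 is consistent with every test.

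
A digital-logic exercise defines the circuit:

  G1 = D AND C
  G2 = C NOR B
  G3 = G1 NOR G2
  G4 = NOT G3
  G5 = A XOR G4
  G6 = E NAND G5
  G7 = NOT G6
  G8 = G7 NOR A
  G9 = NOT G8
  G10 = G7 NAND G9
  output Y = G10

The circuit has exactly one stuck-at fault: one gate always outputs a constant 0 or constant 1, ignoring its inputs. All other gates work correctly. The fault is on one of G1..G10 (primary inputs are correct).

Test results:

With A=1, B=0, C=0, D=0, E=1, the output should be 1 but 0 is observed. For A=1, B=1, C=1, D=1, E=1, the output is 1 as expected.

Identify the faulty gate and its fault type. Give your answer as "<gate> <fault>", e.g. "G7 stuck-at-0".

G2 stuck-at-0

Fault-free values for test 1 (A=1, B=0, C=0, D=0, E=1): G1=0, G2=1, G3=0, G4=1, G5=0, G6=1, G7=0, G8=0, G9=1, G10=1, giving Y=1. Observed 0.
Test 1: faults giving observed 0 are {G2 stuck-at-0, G3 stuck-at-1, G4 stuck-at-0, G5 stuck-at-1, G6 stuck-at-0, G7 stuck-at-1, G10 stuck-at-0}.
Test 2 (A=1, B=1, C=1, D=1, E=1): fault-free G1=1, G2=0, G3=0, G4=1, G5=0, G6=1, G7=0, G8=0, G9=1, G10=1 → 1; observed 1. Eliminates G3 stuck-at-1, G4 stuck-at-0, G5 stuck-at-1, G6 stuck-at-0, G7 stuck-at-1, G10 stuck-at-0.
Only G2 stuck-at-0 is consistent with every test.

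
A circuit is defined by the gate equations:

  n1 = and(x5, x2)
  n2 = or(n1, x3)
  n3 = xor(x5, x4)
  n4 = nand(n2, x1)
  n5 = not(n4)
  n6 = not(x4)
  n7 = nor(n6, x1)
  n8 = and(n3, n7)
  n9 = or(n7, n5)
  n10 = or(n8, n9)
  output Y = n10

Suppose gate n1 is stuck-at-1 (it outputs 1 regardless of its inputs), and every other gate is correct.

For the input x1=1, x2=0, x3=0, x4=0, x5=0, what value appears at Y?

Propagate with n1 forced: n1=1 [stuck-at-1], n2=1, n3=0, n4=0, n5=1, n6=1, n7=0, n8=0, n9=1, n10=1.
So Y = 1. (Without the fault it would be 0.)

1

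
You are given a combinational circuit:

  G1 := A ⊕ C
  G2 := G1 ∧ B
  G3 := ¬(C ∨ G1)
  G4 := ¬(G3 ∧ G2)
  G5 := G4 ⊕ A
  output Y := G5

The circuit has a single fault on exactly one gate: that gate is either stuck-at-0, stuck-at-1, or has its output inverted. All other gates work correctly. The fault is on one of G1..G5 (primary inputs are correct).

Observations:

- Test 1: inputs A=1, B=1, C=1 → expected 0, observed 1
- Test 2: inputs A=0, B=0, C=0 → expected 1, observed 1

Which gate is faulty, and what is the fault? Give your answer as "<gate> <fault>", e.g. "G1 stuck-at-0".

Fault-free values for test 1 (A=1, B=1, C=1): G1=0, G2=0, G3=0, G4=1, G5=0, giving Y=0. Observed 1.
Test 1: faults giving observed 1 are {G4 stuck-at-0, G4 inverted output, G5 stuck-at-1, G5 inverted output}.
Test 2 (A=0, B=0, C=0): fault-free G1=0, G2=0, G3=1, G4=1, G5=1 → 1; observed 1. Eliminates G4 stuck-at-0, G4 inverted output, G5 inverted output.
Only G5 stuck-at-1 is consistent with every test.

G5 stuck-at-1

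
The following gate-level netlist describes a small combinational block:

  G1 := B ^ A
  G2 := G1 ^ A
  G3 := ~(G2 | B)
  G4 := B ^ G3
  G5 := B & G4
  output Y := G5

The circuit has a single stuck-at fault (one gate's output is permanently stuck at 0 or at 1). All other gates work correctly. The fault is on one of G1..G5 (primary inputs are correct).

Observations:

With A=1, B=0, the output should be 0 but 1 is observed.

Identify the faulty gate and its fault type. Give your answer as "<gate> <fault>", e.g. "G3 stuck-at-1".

G5 stuck-at-1

Fault-free values for test 1 (A=1, B=0): G1=1, G2=0, G3=1, G4=1, G5=0, giving Y=0. Observed 1.
Test 1: faults giving observed 1 are {G5 stuck-at-1}.
Only G5 stuck-at-1 is consistent with every test.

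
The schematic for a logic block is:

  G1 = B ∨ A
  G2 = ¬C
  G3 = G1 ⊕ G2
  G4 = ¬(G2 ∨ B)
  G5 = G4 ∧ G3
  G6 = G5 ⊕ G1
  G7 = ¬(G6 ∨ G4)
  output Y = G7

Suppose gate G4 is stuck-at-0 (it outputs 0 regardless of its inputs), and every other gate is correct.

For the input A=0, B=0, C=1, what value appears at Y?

Propagate with G4 forced: G1=0, G2=0, G3=0, G4=0 [stuck-at-0], G5=0, G6=0, G7=1.
So Y = 1. (Without the fault it would be 0.)

1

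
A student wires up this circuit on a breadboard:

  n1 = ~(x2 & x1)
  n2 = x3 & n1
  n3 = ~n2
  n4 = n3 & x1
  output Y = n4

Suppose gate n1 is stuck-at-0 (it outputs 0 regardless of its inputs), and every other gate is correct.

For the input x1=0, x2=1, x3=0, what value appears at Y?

0

Propagate with n1 forced: n1=0 [stuck-at-0], n2=0, n3=1, n4=0.
So Y = 0. (Same as the fault-free value — the fault is masked on this input.)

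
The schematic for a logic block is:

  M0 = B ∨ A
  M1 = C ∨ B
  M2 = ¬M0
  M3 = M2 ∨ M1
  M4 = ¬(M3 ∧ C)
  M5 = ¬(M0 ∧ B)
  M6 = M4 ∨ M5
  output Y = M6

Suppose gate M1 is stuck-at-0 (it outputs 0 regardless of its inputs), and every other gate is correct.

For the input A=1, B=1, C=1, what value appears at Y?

Propagate with M1 forced: M0=1, M1=0 [stuck-at-0], M2=0, M3=0, M4=1, M5=0, M6=1.
So Y = 1. (Without the fault it would be 0.)

1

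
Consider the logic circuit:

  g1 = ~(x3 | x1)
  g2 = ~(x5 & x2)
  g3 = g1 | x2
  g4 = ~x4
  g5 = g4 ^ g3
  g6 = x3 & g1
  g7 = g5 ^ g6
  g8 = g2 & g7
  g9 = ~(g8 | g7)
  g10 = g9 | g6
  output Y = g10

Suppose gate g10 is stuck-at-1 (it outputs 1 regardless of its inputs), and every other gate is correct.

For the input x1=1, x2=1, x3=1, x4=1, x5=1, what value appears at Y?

1

Propagate with g10 forced: g1=0, g2=0, g3=1, g4=0, g5=1, g6=0, g7=1, g8=0, g9=0, g10=1 [stuck-at-1].
So Y = 1. (Without the fault it would be 0.)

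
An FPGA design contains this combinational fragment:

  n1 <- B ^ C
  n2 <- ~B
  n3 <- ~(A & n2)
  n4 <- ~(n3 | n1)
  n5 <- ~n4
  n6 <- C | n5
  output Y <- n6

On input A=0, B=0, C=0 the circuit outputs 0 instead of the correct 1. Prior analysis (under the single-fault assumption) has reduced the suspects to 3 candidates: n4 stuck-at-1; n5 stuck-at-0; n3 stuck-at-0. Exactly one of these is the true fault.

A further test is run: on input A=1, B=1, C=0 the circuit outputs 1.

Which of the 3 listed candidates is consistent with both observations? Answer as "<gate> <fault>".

Evaluate each candidate on input A=1, B=1, C=0:
  n4 stuck-at-1: n1=1, n2=0, n3=1, n4=1 [stuck-at-1], n5=0, n6=0 → 0 — eliminated
  n5 stuck-at-0: n1=1, n2=0, n3=1, n4=0, n5=0 [stuck-at-0], n6=0 → 0 — eliminated
  n3 stuck-at-0: n1=1, n2=0, n3=0 [stuck-at-0], n4=0, n5=1, n6=1 → 1 — matches
Only n3 stuck-at-0 reproduces the observed 1.

n3 stuck-at-0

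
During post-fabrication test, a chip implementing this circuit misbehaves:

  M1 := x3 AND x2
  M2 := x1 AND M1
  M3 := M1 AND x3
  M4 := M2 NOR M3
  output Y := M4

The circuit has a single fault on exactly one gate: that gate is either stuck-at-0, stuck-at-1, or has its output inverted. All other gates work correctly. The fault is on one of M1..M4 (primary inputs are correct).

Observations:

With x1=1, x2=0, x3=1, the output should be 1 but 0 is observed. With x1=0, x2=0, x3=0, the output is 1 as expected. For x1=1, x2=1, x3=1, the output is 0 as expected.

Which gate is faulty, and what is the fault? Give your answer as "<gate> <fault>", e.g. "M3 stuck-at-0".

M1 stuck-at-1

Fault-free values for test 1 (x1=1, x2=0, x3=1): M1=0, M2=0, M3=0, M4=1, giving Y=1. Observed 0.
Test 1: faults giving observed 0 are {M1 stuck-at-1, M1 inverted output, M2 stuck-at-1, M2 inverted output, M3 stuck-at-1, M3 inverted output, M4 stuck-at-0, M4 inverted output}.
Test 2 (x1=0, x2=0, x3=0): fault-free M1=0, M2=0, M3=0, M4=1 → 1; observed 1. Eliminates M2 stuck-at-1, M2 inverted output, M3 stuck-at-1, M3 inverted output, M4 stuck-at-0, M4 inverted output.
Test 3 (x1=1, x2=1, x3=1): fault-free M1=1, M2=1, M3=1, M4=0 → 0; observed 0. Eliminates M1 inverted output.
Only M1 stuck-at-1 is consistent with every test.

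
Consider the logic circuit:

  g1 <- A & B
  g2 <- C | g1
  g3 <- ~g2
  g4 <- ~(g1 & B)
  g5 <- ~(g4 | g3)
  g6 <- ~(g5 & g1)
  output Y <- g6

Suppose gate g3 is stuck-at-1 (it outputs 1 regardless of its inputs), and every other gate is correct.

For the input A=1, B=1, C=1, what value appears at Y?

Propagate with g3 forced: g1=1, g2=1, g3=1 [stuck-at-1], g4=0, g5=0, g6=1.
So Y = 1. (Without the fault it would be 0.)

1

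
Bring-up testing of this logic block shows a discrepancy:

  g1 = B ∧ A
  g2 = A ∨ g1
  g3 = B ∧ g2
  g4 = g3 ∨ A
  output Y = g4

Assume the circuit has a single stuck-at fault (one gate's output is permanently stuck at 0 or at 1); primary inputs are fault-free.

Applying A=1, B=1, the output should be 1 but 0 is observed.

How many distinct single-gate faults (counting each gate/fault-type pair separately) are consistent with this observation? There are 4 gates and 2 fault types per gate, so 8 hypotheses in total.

1

Fault-free: g1=1, g2=1, g3=1, g4=1 → 1. Observed 0.
  g1 stuck-at-0: output 1 ✗
  g1 stuck-at-1: output 1 ✗
  g2 stuck-at-0: output 1 ✗
  g2 stuck-at-1: output 1 ✗
  g3 stuck-at-0: output 1 ✗
  g3 stuck-at-1: output 1 ✗
  g4 stuck-at-0: output 0 ✓
  g4 stuck-at-1: output 1 ✗
Consistent faults: {g4 stuck-at-0} — 1 in all.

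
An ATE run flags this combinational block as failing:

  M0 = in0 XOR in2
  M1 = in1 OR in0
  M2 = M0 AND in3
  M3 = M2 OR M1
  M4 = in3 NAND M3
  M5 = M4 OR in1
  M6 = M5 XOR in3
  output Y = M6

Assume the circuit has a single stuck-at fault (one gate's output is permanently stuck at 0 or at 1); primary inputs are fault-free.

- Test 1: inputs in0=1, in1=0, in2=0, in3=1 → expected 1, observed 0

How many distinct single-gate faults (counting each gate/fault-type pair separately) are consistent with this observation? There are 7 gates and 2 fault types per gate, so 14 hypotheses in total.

4

Fault-free: M0=1, M1=1, M2=1, M3=1, M4=0, M5=0, M6=1 → 1. Observed 0.
  M0 stuck-at-0: output 1 ✗
  M0 stuck-at-1: output 1 ✗
  M1 stuck-at-0: output 1 ✗
  M1 stuck-at-1: output 1 ✗
  M2 stuck-at-0: output 1 ✗
  M2 stuck-at-1: output 1 ✗
  M3 stuck-at-0: output 0 ✓
  M3 stuck-at-1: output 1 ✗
  M4 stuck-at-0: output 1 ✗
  M4 stuck-at-1: output 0 ✓
  M5 stuck-at-0: output 1 ✗
  M5 stuck-at-1: output 0 ✓
  M6 stuck-at-0: output 0 ✓
  M6 stuck-at-1: output 1 ✗
Consistent faults: {M3 stuck-at-0, M4 stuck-at-1, M5 stuck-at-1, M6 stuck-at-0} — 4 in all.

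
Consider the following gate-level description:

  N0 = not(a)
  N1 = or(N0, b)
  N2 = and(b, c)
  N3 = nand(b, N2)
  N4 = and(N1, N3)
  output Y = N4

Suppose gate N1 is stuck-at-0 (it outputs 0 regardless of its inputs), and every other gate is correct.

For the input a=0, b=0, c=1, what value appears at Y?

Propagate with N1 forced: N0=1, N1=0 [stuck-at-0], N2=0, N3=1, N4=0.
So Y = 0. (Without the fault it would be 1.)

0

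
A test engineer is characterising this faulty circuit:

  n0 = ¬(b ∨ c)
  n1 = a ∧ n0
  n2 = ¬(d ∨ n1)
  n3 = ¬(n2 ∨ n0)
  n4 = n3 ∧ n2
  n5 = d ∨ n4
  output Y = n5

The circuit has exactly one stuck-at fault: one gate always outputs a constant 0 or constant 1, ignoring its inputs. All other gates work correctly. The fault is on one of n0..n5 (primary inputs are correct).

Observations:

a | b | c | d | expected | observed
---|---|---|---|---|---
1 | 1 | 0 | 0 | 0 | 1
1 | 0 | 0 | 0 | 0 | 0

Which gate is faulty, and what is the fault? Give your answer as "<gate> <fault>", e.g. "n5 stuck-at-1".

n3 stuck-at-1

Fault-free values for test 1 (a=1, b=1, c=0, d=0): n0=0, n1=0, n2=1, n3=0, n4=0, n5=0, giving Y=0. Observed 1.
Test 1: faults giving observed 1 are {n3 stuck-at-1, n4 stuck-at-1, n5 stuck-at-1}.
Test 2 (a=1, b=0, c=0, d=0): fault-free n0=1, n1=1, n2=0, n3=0, n4=0, n5=0 → 0; observed 0. Eliminates n4 stuck-at-1, n5 stuck-at-1.
Only n3 stuck-at-1 is consistent with every test.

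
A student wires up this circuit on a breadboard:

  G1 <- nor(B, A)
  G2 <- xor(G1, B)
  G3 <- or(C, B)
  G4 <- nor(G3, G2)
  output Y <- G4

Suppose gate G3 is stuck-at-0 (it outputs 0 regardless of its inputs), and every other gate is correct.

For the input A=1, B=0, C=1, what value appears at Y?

1

Propagate with G3 forced: G1=0, G2=0, G3=0 [stuck-at-0], G4=1.
So Y = 1. (Without the fault it would be 0.)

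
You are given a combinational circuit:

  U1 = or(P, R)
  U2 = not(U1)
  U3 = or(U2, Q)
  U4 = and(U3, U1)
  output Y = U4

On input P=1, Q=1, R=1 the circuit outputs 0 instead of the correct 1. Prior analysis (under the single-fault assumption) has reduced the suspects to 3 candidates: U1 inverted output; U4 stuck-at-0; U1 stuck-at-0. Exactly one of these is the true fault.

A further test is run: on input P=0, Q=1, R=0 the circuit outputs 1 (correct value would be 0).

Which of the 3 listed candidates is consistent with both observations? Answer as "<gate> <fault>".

U1 inverted output

Evaluate each candidate on input P=0, Q=1, R=0:
  U1 inverted output: U1=1 [inverted output], U2=0, U3=1, U4=1 → 1 — matches
  U4 stuck-at-0: U1=0, U2=1, U3=1, U4=0 [stuck-at-0] → 0 — eliminated
  U1 stuck-at-0: U1=0 [stuck-at-0], U2=1, U3=1, U4=0 → 0 — eliminated
Only U1 inverted output reproduces the observed 1.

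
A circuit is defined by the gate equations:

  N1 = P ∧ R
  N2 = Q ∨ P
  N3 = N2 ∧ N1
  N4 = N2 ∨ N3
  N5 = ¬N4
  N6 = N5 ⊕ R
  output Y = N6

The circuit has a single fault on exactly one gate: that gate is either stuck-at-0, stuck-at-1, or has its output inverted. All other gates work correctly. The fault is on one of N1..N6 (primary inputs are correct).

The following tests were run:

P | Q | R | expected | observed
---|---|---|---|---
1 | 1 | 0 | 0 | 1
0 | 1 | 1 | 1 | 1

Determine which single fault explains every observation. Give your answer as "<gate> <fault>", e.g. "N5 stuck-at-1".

Fault-free values for test 1 (P=1, Q=1, R=0): N1=0, N2=1, N3=0, N4=1, N5=0, N6=0, giving Y=0. Observed 1.
Test 1: faults giving observed 1 are {N2 stuck-at-0, N2 inverted output, N4 stuck-at-0, N4 inverted output, N5 stuck-at-1, N5 inverted output, N6 stuck-at-1, N6 inverted output}.
Test 2 (P=0, Q=1, R=1): fault-free N1=0, N2=1, N3=0, N4=1, N5=0, N6=1 → 1; observed 1. Eliminates N2 stuck-at-0, N2 inverted output, N4 stuck-at-0, N4 inverted output, N5 stuck-at-1, N5 inverted output, N6 inverted output.
Only N6 stuck-at-1 is consistent with every test.

N6 stuck-at-1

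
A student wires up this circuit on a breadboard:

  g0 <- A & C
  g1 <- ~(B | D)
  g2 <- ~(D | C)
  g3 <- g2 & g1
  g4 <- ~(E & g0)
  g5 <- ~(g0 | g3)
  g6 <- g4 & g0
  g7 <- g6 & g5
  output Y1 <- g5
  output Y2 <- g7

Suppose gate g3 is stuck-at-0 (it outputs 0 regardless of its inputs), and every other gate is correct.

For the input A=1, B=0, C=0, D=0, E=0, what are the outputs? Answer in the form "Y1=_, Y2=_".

Propagate with g3 forced: g0=0, g1=1, g2=1, g3=0 [stuck-at-0], g4=1, g5=1, g6=0, g7=0.
So the outputs are Y1=1, Y2=0. (Without the fault they would be Y1=0, Y2=0.)

Y1=1, Y2=0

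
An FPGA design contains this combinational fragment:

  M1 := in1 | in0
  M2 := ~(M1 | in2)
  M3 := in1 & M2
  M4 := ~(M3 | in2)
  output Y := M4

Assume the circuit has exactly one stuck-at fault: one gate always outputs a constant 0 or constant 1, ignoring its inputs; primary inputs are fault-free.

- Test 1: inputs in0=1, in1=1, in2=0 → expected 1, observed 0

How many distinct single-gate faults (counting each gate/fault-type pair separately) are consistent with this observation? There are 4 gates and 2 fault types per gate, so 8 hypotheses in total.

4

Fault-free: M1=1, M2=0, M3=0, M4=1 → 1. Observed 0.
  M1 stuck-at-0: output 0 ✓
  M1 stuck-at-1: output 1 ✗
  M2 stuck-at-0: output 1 ✗
  M2 stuck-at-1: output 0 ✓
  M3 stuck-at-0: output 1 ✗
  M3 stuck-at-1: output 0 ✓
  M4 stuck-at-0: output 0 ✓
  M4 stuck-at-1: output 1 ✗
Consistent faults: {M1 stuck-at-0, M2 stuck-at-1, M3 stuck-at-1, M4 stuck-at-0} — 4 in all.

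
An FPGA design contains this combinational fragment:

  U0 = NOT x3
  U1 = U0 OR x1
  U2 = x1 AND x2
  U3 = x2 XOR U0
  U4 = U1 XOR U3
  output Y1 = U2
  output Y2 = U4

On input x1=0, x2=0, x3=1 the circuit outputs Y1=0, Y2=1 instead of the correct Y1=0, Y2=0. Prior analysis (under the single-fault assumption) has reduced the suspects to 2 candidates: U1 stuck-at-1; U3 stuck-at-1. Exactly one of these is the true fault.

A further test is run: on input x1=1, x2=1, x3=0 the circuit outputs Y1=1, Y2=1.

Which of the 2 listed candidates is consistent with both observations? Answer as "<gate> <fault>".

U1 stuck-at-1

Evaluate each candidate on input x1=1, x2=1, x3=0:
  U1 stuck-at-1: U0=1, U1=1 [stuck-at-1], U2=1, U3=0, U4=1 → Y1=1, Y2=1 — matches
  U3 stuck-at-1: U0=1, U1=1, U2=1, U3=1 [stuck-at-1], U4=0 → Y1=1, Y2=0 — eliminated
Only U1 stuck-at-1 reproduces the observed Y1=1, Y2=1.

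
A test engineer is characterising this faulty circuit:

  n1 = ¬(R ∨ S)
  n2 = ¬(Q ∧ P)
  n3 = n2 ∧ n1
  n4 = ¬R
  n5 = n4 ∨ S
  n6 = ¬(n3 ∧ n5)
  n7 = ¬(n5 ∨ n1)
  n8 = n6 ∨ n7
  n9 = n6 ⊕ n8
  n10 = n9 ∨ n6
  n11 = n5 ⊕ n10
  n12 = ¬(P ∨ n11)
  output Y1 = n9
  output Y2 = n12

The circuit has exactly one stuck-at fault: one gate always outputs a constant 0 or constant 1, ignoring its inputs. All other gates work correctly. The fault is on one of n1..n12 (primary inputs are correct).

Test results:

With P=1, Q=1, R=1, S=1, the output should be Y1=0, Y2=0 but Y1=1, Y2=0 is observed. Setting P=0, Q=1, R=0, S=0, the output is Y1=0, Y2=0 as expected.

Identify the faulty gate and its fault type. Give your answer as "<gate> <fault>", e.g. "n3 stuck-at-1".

n8 stuck-at-0

Fault-free values for test 1 (P=1, Q=1, R=1, S=1): n1=0, n2=0, n3=0, n4=0, n5=1, n6=1, n7=0, n8=1, n9=0, n10=1, n11=0, n12=0, giving Y1=0, Y2=0. Observed Y1=1, Y2=0.
Test 1: faults giving observed Y1=1, Y2=0 are {n8 stuck-at-0, n9 stuck-at-1}.
Test 2 (P=0, Q=1, R=0, S=0): fault-free n1=1, n2=1, n3=1, n4=1, n5=1, n6=0, n7=0, n8=0, n9=0, n10=0, n11=1, n12=0 → Y1=0, Y2=0; observed Y1=0, Y2=0. Eliminates n9 stuck-at-1.
Only n8 stuck-at-0 is consistent with every test.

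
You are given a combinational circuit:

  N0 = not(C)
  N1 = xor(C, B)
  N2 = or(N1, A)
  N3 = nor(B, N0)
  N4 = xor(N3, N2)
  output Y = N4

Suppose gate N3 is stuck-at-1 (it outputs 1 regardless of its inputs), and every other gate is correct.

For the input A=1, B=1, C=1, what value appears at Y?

0

Propagate with N3 forced: N0=0, N1=0, N2=1, N3=1 [stuck-at-1], N4=0.
So Y = 0. (Without the fault it would be 1.)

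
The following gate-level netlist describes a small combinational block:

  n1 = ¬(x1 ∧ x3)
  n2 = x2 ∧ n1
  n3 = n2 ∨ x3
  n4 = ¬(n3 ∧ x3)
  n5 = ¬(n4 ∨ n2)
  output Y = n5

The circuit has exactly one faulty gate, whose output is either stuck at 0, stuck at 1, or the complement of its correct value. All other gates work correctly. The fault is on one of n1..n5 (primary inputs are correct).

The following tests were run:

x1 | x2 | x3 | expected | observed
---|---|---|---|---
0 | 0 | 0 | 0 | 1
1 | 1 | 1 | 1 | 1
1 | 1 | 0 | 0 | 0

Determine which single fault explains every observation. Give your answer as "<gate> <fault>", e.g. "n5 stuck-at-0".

Fault-free values for test 1 (x1=0, x2=0, x3=0): n1=1, n2=0, n3=0, n4=1, n5=0, giving Y=0. Observed 1.
Test 1: faults giving observed 1 are {n4 stuck-at-0, n4 inverted output, n5 stuck-at-1, n5 inverted output}.
Test 2 (x1=1, x2=1, x3=1): fault-free n1=0, n2=0, n3=1, n4=0, n5=1 → 1; observed 1. Eliminates n4 inverted output, n5 inverted output.
Test 3 (x1=1, x2=1, x3=0): fault-free n1=1, n2=1, n3=1, n4=1, n5=0 → 0; observed 0. Eliminates n5 stuck-at-1.
Only n4 stuck-at-0 is consistent with every test.

n4 stuck-at-0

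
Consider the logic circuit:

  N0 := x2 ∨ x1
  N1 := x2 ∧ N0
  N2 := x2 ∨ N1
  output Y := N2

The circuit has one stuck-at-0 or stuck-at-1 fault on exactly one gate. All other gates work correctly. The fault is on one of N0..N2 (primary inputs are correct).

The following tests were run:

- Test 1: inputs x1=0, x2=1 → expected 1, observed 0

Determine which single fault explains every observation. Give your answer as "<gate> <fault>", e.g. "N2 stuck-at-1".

N2 stuck-at-0

Fault-free values for test 1 (x1=0, x2=1): N0=1, N1=1, N2=1, giving Y=1. Observed 0.
Test 1: faults giving observed 0 are {N2 stuck-at-0}.
Only N2 stuck-at-0 is consistent with every test.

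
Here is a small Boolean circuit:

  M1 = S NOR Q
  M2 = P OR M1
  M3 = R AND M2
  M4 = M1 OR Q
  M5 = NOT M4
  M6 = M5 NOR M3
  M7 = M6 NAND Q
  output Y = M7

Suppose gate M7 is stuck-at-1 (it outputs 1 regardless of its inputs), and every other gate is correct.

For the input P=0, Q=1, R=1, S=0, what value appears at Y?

1

Propagate with M7 forced: M1=0, M2=0, M3=0, M4=1, M5=0, M6=1, M7=1 [stuck-at-1].
So Y = 1. (Without the fault it would be 0.)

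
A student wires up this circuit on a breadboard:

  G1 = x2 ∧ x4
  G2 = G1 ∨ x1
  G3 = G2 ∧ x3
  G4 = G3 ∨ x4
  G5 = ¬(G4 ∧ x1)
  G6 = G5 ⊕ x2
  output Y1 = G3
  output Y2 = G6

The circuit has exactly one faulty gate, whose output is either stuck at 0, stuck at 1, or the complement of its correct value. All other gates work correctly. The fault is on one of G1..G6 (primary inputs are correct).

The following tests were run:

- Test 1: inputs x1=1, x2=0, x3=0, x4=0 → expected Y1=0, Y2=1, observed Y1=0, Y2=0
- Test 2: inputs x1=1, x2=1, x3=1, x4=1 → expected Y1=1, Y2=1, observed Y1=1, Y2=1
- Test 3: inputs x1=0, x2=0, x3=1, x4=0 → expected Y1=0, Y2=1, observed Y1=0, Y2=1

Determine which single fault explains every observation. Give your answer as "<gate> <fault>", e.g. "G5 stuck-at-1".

G4 stuck-at-1

Fault-free values for test 1 (x1=1, x2=0, x3=0, x4=0): G1=0, G2=1, G3=0, G4=0, G5=1, G6=1, giving Y1=0, Y2=1. Observed Y1=0, Y2=0.
Test 1: faults giving observed Y1=0, Y2=0 are {G4 stuck-at-1, G4 inverted output, G5 stuck-at-0, G5 inverted output, G6 stuck-at-0, G6 inverted output}.
Test 2 (x1=1, x2=1, x3=1, x4=1): fault-free G1=1, G2=1, G3=1, G4=1, G5=0, G6=1 → Y1=1, Y2=1; observed Y1=1, Y2=1. Eliminates G4 inverted output, G5 inverted output, G6 stuck-at-0, G6 inverted output.
Test 3 (x1=0, x2=0, x3=1, x4=0): fault-free G1=0, G2=0, G3=0, G4=0, G5=1, G6=1 → Y1=0, Y2=1; observed Y1=0, Y2=1. Eliminates G5 stuck-at-0.
Only G4 stuck-at-1 is consistent with every test.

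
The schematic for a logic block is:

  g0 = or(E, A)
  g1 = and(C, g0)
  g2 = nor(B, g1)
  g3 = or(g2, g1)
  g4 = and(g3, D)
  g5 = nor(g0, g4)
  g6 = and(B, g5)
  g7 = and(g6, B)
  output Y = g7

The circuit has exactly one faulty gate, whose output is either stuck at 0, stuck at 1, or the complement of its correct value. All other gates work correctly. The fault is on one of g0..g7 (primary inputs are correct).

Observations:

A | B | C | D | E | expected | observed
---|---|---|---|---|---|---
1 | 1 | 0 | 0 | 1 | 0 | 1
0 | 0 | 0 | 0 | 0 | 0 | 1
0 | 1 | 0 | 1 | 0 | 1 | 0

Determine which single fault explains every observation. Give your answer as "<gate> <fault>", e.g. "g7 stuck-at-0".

Fault-free values for test 1 (A=1, B=1, C=0, D=0, E=1): g0=1, g1=0, g2=0, g3=0, g4=0, g5=0, g6=0, g7=0, giving Y=0. Observed 1.
Test 1: faults giving observed 1 are {g0 stuck-at-0, g0 inverted output, g5 stuck-at-1, g5 inverted output, g6 stuck-at-1, g6 inverted output, g7 stuck-at-1, g7 inverted output}.
Test 2 (A=0, B=0, C=0, D=0, E=0): fault-free g0=0, g1=0, g2=1, g3=1, g4=0, g5=1, g6=0, g7=0 → 0; observed 1. Eliminates g0 stuck-at-0, g0 inverted output, g5 stuck-at-1, g5 inverted output, g6 stuck-at-1, g6 inverted output.
Test 3 (A=0, B=1, C=0, D=1, E=0): fault-free g0=0, g1=0, g2=0, g3=0, g4=0, g5=1, g6=1, g7=1 → 1; observed 0. Eliminates g7 stuck-at-1.
Only g7 inverted output is consistent with every test.

g7 inverted output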